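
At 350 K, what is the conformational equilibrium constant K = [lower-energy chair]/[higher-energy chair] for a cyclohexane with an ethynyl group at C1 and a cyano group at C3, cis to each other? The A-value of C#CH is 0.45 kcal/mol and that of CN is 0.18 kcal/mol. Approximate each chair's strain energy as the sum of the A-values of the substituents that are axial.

C1 and C3 have the same parity, so for the cis isomer the two substituents are e,e in one chair and a,a in the other.
Chair I (ethynyl axial, cyano axial): E = 0.63 kcal/mol; chair II (ethynyl equatorial, cyano equatorial): E = 0.00 kcal/mol.
ΔG = 0.63 kcal/mol between the two chairs.
K = exp(ΔG/RT) with R = 1.987×10⁻³ kcal mol⁻¹ K⁻¹ and T = 350 K gives K ≈ 2.47.

K ≈ 2.47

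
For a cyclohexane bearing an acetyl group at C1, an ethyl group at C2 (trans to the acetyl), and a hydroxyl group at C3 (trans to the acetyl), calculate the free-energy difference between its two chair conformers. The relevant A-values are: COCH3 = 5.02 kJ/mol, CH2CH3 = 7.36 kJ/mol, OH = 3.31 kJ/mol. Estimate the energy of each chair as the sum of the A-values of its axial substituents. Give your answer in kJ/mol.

9.07 kJ/mol

Chair I (acetyl axial, ethyl axial, hydroxyl equatorial): E = 12.38 kJ/mol.
Chair II (acetyl equatorial, ethyl equatorial, hydroxyl axial): E = 3.31 kJ/mol.
ΔE = 12.38 − 3.31 = 9.07 kJ/mol; chair II is more stable.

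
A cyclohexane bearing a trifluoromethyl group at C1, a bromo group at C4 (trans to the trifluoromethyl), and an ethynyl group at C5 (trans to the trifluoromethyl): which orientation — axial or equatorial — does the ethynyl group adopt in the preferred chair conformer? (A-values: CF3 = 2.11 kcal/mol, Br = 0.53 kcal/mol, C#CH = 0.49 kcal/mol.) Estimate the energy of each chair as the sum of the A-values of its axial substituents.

axial

Chair I (trifluoromethyl axial, bromo axial, ethynyl equatorial): E = 2.64 kcal/mol.
Chair II (trifluoromethyl equatorial, bromo equatorial, ethynyl axial): E = 0.49 kcal/mol.
Chair II is the more stable (lower-energy) conformer, and in that chair the ethynyl group is axial.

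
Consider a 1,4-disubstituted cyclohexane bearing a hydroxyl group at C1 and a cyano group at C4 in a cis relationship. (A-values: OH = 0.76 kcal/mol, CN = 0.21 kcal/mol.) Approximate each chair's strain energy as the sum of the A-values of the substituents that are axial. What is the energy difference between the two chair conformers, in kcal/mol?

C1 and C4 have opposite parity, so for the cis isomer the two substituents are one axial and one equatorial in each chair.
Chair I (hydroxyl axial, cyano equatorial): E = 0.76 kcal/mol.
Chair II (hydroxyl equatorial, cyano axial): E = 0.21 kcal/mol.
ΔE = 0.76 − 0.21 = 0.55 kcal/mol; chair II is more stable.

0.55 kcal/mol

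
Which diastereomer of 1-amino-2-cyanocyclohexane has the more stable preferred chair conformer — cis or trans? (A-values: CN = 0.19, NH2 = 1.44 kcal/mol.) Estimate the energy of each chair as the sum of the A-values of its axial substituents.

At 1,2 positions (parity opposite): cis → (a,e or e,a); trans → (e,e or a,a).
Best chair for cis: E = 0.19 kcal/mol; best chair for trans: E = 0.00 kcal/mol.
The trans isomer is lower by 0.19 kcal/mol.

trans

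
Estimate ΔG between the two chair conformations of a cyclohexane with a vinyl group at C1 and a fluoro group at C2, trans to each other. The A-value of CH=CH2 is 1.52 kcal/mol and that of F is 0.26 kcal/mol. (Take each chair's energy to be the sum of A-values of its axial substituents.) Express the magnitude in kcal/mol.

C1 and C2 have opposite parity, so for the trans isomer the two substituents are e,e in one chair and a,a in the other.
Chair I (vinyl axial, fluoro axial): E = 1.78 kcal/mol.
Chair II (vinyl equatorial, fluoro equatorial): E = 0.00 kcal/mol.
ΔE = 1.78 − 0.00 = 1.78 kcal/mol; chair II is more stable.

1.78 kcal/mol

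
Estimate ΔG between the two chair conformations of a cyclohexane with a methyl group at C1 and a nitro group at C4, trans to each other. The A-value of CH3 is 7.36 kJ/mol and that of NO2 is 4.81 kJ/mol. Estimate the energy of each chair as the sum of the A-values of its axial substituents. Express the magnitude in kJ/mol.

12.17 kJ/mol

C1 and C4 have opposite parity, so for the trans isomer the two substituents are e,e in one chair and a,a in the other.
Chair I (methyl axial, nitro axial): E = 12.17 kJ/mol.
Chair II (methyl equatorial, nitro equatorial): E = 0.00 kJ/mol.
ΔE = 12.17 − 0.00 = 12.17 kJ/mol; chair II is more stable.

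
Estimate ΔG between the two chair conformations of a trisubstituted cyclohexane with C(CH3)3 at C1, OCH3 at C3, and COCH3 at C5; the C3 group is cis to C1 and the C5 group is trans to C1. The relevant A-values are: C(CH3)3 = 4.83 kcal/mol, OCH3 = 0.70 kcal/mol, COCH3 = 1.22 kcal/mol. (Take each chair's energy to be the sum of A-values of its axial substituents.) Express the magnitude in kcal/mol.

4.31 kcal/mol

Chair I (tert-butyl axial, methoxy axial, acetyl equatorial): E = 5.53 kcal/mol.
Chair II (tert-butyl equatorial, methoxy equatorial, acetyl axial): E = 1.22 kcal/mol.
ΔE = 5.53 − 1.22 = 4.31 kcal/mol; chair II is more stable.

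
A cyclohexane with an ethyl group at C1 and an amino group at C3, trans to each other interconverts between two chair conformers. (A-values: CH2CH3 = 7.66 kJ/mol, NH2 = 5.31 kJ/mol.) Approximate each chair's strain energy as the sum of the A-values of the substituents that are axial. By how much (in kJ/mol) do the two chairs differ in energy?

C1 and C3 have the same parity, so for the trans isomer the two substituents are one axial and one equatorial in each chair.
Chair I (ethyl axial, amino equatorial): E = 7.66 kJ/mol.
Chair II (ethyl equatorial, amino axial): E = 5.31 kJ/mol.
ΔE = 7.66 − 5.31 = 2.35 kJ/mol; chair II is more stable.

2.35 kJ/mol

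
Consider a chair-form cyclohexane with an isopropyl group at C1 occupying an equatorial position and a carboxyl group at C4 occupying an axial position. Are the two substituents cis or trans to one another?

cis

C1 and C4 have opposite parity, so their axial bonds point in opposite directions.
With opposite-parity carbons, two substituents on the same face are one axial and one equatorial; opposite faces give both axial or both equatorial.
Here the groups are equatorial/axial → same face → cis.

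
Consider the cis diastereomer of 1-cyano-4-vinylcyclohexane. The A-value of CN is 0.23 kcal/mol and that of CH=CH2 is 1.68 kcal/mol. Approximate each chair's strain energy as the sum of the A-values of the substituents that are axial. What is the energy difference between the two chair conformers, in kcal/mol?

1.45 kcal/mol

C1 and C4 have opposite parity, so for the cis isomer the two substituents are one axial and one equatorial in each chair.
Chair I (cyano axial, vinyl equatorial): E = 0.23 kcal/mol.
Chair II (cyano equatorial, vinyl axial): E = 1.68 kcal/mol.
ΔE = 1.68 − 0.23 = 1.45 kcal/mol; chair I is more stable.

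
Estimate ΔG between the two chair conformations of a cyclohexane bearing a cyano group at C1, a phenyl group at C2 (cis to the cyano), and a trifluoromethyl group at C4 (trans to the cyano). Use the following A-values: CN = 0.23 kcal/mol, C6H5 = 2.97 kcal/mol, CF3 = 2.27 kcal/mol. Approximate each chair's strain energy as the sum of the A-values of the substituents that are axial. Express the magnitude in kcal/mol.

Chair I (cyano axial, phenyl equatorial, trifluoromethyl axial): E = 2.50 kcal/mol.
Chair II (cyano equatorial, phenyl axial, trifluoromethyl equatorial): E = 2.97 kcal/mol.
ΔE = 2.97 − 2.50 = 0.47 kcal/mol; chair I is more stable.

0.47 kcal/mol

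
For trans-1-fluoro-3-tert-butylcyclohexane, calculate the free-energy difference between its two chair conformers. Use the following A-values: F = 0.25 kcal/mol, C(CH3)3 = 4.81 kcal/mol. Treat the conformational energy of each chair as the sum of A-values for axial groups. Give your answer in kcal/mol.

4.56 kcal/mol

C1 and C3 have the same parity, so for the trans isomer the two substituents are one axial and one equatorial in each chair.
Chair I (fluoro axial, tert-butyl equatorial): E = 0.25 kcal/mol.
Chair II (fluoro equatorial, tert-butyl axial): E = 4.81 kcal/mol.
ΔE = 4.81 − 0.25 = 4.56 kcal/mol; chair I is more stable.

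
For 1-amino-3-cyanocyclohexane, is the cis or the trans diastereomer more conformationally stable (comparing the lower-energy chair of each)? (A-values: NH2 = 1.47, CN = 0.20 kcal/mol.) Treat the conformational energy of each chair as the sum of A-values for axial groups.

At 1,3 positions (parity same): cis → (e,e or a,a); trans → (a,e or e,a).
Best chair for cis: E = 0.00 kcal/mol; best chair for trans: E = 0.20 kcal/mol.
The cis isomer is lower by 0.20 kcal/mol.

cis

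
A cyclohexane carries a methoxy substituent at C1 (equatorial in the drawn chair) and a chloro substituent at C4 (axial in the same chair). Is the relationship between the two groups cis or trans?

cis

C1 and C4 have opposite parity, so their axial bonds point in opposite directions.
With opposite-parity carbons, two substituents on the same face are one axial and one equatorial; opposite faces give both axial or both equatorial.
Here the groups are equatorial/axial → same face → cis.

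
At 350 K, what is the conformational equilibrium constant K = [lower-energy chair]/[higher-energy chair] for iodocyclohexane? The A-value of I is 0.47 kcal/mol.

K ≈ 1.97

One chair has the iodo group axial (E = 0.47 kcal/mol) and the other has it equatorial (E = 0).
ΔG = 0.47 kcal/mol between the two chairs.
K = exp(ΔG/RT) with R = 1.987×10⁻³ kcal mol⁻¹ K⁻¹ and T = 350 K gives K ≈ 1.97.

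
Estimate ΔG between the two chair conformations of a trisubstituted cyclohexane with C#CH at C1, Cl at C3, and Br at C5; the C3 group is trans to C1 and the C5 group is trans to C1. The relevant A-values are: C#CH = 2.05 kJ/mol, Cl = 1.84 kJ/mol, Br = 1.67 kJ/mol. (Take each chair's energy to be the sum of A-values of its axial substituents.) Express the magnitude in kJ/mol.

1.46 kJ/mol

Chair I (ethynyl axial, chloro equatorial, bromo equatorial): E = 2.05 kJ/mol.
Chair II (ethynyl equatorial, chloro axial, bromo axial): E = 3.51 kJ/mol.
ΔE = 3.51 − 2.05 = 1.46 kJ/mol; chair I is more stable.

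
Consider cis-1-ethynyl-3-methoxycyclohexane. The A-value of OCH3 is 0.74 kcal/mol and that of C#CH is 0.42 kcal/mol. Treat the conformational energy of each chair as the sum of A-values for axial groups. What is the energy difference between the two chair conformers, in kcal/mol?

1.16 kcal/mol

C1 and C3 have the same parity, so for the cis isomer the two substituents are e,e in one chair and a,a in the other.
Chair I (methoxy axial, ethynyl axial): E = 1.16 kcal/mol.
Chair II (methoxy equatorial, ethynyl equatorial): E = 0.00 kcal/mol.
ΔE = 1.16 − 0.00 = 1.16 kcal/mol; chair II is more stable.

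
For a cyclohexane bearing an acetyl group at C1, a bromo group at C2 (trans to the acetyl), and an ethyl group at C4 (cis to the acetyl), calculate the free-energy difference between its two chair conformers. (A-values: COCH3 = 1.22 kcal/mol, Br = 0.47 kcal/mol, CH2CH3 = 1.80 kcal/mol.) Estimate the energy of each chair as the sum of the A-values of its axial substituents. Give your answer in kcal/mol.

Chair I (acetyl axial, bromo axial, ethyl equatorial): E = 1.69 kcal/mol.
Chair II (acetyl equatorial, bromo equatorial, ethyl axial): E = 1.80 kcal/mol.
ΔE = 1.80 − 1.69 = 0.11 kcal/mol; chair I is more stable.

0.11 kcal/mol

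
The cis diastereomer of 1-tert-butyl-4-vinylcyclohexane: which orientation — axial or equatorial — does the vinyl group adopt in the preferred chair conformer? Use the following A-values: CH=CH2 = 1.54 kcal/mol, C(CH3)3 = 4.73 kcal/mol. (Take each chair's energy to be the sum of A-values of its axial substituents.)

axial

C1 and C4 have opposite parity, so for the cis isomer the two substituents are one axial and one equatorial in each chair.
Chair I (vinyl axial, tert-butyl equatorial): E = 1.54 kcal/mol.
Chair II (vinyl equatorial, tert-butyl axial): E = 4.73 kcal/mol.
Chair I is the more stable (lower-energy) conformer, and in that chair the vinyl group is axial.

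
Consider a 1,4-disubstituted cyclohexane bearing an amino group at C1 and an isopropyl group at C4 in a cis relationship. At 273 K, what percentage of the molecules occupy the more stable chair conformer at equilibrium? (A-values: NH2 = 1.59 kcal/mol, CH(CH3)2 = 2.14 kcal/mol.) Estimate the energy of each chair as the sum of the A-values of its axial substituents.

73.4%

C1 and C4 have opposite parity, so for the cis isomer the two substituents are one axial and one equatorial in each chair.
Chair I (amino axial, isopropyl equatorial): E = 1.59 kcal/mol; chair II (amino equatorial, isopropyl axial): E = 2.14 kcal/mol.
ΔG = 0.55 kcal/mol between the two chairs.
K = exp(ΔG/RT) with R = 1.987×10⁻³ kcal mol⁻¹ K⁻¹ and T = 273 K gives K ≈ 2.76.
Fraction in the lower-energy chair = K/(K+1) = 73.4%.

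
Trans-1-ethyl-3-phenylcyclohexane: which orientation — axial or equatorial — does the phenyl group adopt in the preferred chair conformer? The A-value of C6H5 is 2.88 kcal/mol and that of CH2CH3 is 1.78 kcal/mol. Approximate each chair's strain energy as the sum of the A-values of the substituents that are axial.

equatorial

C1 and C3 have the same parity, so for the trans isomer the two substituents are one axial and one equatorial in each chair.
Chair I (phenyl axial, ethyl equatorial): E = 2.88 kcal/mol.
Chair II (phenyl equatorial, ethyl axial): E = 1.78 kcal/mol.
Chair II is the more stable (lower-energy) conformer, and in that chair the phenyl group is equatorial.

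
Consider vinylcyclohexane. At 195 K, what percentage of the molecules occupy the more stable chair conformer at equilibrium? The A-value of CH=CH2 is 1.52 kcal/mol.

98.1%

One chair has the vinyl group axial (E = 1.52 kcal/mol) and the other has it equatorial (E = 0).
ΔG = 1.52 kcal/mol between the two chairs.
K = exp(ΔG/RT) with R = 1.987×10⁻³ kcal mol⁻¹ K⁻¹ and T = 195 K gives K ≈ 50.5.
Fraction in the lower-energy chair = K/(K+1) = 98.1%.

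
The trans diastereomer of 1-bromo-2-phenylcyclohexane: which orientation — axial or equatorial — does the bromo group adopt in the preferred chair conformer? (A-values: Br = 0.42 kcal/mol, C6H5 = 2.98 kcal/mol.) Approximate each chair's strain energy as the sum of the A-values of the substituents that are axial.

equatorial

C1 and C2 have opposite parity, so for the trans isomer the two substituents are e,e in one chair and a,a in the other.
Chair I (bromo axial, phenyl axial): E = 3.40 kcal/mol.
Chair II (bromo equatorial, phenyl equatorial): E = 0.00 kcal/mol.
Chair II is the more stable (lower-energy) conformer, and in that chair the bromo group is equatorial.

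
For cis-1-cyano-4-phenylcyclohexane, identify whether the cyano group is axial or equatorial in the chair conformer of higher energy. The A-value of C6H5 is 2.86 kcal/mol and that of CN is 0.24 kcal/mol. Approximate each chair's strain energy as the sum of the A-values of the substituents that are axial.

C1 and C4 have opposite parity, so for the cis isomer the two substituents are one axial and one equatorial in each chair.
Chair I (phenyl axial, cyano equatorial): E = 2.86 kcal/mol.
Chair II (phenyl equatorial, cyano axial): E = 0.24 kcal/mol.
Chair I is the less stable (higher-energy) conformer, and in that chair the cyano group is equatorial.

equatorial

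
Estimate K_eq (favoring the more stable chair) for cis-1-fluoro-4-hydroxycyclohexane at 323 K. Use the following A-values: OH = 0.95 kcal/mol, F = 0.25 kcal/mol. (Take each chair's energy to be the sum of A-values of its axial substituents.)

C1 and C4 have opposite parity, so for the cis isomer the two substituents are one axial and one equatorial in each chair.
Chair I (hydroxyl axial, fluoro equatorial): E = 0.95 kcal/mol; chair II (hydroxyl equatorial, fluoro axial): E = 0.25 kcal/mol.
ΔG = 0.70 kcal/mol between the two chairs.
K = exp(ΔG/RT) with R = 1.987×10⁻³ kcal mol⁻¹ K⁻¹ and T = 323 K gives K ≈ 2.98.

K ≈ 2.98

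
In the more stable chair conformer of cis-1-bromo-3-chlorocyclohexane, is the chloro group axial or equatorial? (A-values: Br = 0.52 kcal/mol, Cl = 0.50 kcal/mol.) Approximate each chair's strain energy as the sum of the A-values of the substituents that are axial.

equatorial

C1 and C3 have the same parity, so for the cis isomer the two substituents are e,e in one chair and a,a in the other.
Chair I (bromo axial, chloro axial): E = 1.02 kcal/mol.
Chair II (bromo equatorial, chloro equatorial): E = 0.00 kcal/mol.
Chair II is the more stable (lower-energy) conformer, and in that chair the chloro group is equatorial.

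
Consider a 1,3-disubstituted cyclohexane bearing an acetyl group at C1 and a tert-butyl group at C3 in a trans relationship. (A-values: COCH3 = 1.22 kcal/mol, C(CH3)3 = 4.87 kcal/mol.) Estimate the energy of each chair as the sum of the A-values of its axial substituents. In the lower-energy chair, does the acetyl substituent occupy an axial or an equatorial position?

axial

C1 and C3 have the same parity, so for the trans isomer the two substituents are one axial and one equatorial in each chair.
Chair I (acetyl axial, tert-butyl equatorial): E = 1.22 kcal/mol.
Chair II (acetyl equatorial, tert-butyl axial): E = 4.87 kcal/mol.
Chair I is the more stable (lower-energy) conformer, and in that chair the acetyl group is axial.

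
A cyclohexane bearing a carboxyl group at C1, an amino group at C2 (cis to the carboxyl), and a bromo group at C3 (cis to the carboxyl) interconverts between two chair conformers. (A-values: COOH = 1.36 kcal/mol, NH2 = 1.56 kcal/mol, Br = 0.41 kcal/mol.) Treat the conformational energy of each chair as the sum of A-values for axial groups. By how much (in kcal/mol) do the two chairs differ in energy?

Chair I (carboxyl axial, amino equatorial, bromo axial): E = 1.77 kcal/mol.
Chair II (carboxyl equatorial, amino axial, bromo equatorial): E = 1.56 kcal/mol.
ΔE = 1.77 − 1.56 = 0.21 kcal/mol; chair II is more stable.

0.21 kcal/mol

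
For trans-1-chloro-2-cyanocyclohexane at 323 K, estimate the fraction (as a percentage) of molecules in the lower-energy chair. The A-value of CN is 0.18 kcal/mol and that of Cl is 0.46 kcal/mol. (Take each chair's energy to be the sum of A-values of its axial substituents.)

C1 and C2 have opposite parity, so for the trans isomer the two substituents are e,e in one chair and a,a in the other.
Chair I (cyano axial, chloro axial): E = 0.64 kcal/mol; chair II (cyano equatorial, chloro equatorial): E = 0.00 kcal/mol.
ΔG = 0.64 kcal/mol between the two chairs.
K = exp(ΔG/RT) with R = 1.987×10⁻³ kcal mol⁻¹ K⁻¹ and T = 323 K gives K ≈ 2.71.
Fraction in the lower-energy chair = K/(K+1) = 73.1%.

73.1%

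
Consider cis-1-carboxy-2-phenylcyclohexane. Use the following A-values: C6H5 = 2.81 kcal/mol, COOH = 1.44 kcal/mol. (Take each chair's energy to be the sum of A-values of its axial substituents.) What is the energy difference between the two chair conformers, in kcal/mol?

C1 and C2 have opposite parity, so for the cis isomer the two substituents are one axial and one equatorial in each chair.
Chair I (phenyl axial, carboxyl equatorial): E = 2.81 kcal/mol.
Chair II (phenyl equatorial, carboxyl axial): E = 1.44 kcal/mol.
ΔE = 2.81 − 1.44 = 1.37 kcal/mol; chair II is more stable.

1.37 kcal/mol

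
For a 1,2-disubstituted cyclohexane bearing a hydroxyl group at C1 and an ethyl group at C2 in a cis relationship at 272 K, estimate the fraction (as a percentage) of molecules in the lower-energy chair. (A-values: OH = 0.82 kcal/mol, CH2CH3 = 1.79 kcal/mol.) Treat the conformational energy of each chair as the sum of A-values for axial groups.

C1 and C2 have opposite parity, so for the cis isomer the two substituents are one axial and one equatorial in each chair.
Chair I (hydroxyl axial, ethyl equatorial): E = 0.82 kcal/mol; chair II (hydroxyl equatorial, ethyl axial): E = 1.79 kcal/mol.
ΔG = 0.97 kcal/mol between the two chairs.
K = exp(ΔG/RT) with R = 1.987×10⁻³ kcal mol⁻¹ K⁻¹ and T = 272 K gives K ≈ 6.02.
Fraction in the lower-energy chair = K/(K+1) = 85.8%.

85.8%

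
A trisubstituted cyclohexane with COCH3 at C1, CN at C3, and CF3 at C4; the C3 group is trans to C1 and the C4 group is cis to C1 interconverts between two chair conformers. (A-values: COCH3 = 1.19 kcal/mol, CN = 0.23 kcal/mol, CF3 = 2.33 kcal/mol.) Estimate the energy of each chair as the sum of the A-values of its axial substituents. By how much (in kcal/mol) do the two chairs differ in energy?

Chair I (acetyl axial, cyano equatorial, trifluoromethyl equatorial): E = 1.19 kcal/mol.
Chair II (acetyl equatorial, cyano axial, trifluoromethyl axial): E = 2.56 kcal/mol.
ΔE = 2.56 − 1.19 = 1.37 kcal/mol; chair I is more stable.

1.37 kcal/mol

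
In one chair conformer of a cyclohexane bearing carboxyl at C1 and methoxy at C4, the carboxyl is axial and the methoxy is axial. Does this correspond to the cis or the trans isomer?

trans

C1 and C4 have opposite parity, so their axial bonds point in opposite directions.
With opposite-parity carbons, two substituents on the same face are one axial and one equatorial; opposite faces give both axial or both equatorial.
Here the groups are axial/axial → opposite face → trans.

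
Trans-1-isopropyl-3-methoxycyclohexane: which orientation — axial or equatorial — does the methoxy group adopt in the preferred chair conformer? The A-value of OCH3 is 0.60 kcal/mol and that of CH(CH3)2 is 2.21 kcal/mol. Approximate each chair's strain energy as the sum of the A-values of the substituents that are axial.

axial

C1 and C3 have the same parity, so for the trans isomer the two substituents are one axial and one equatorial in each chair.
Chair I (methoxy axial, isopropyl equatorial): E = 0.60 kcal/mol.
Chair II (methoxy equatorial, isopropyl axial): E = 2.21 kcal/mol.
Chair I is the more stable (lower-energy) conformer, and in that chair the methoxy group is axial.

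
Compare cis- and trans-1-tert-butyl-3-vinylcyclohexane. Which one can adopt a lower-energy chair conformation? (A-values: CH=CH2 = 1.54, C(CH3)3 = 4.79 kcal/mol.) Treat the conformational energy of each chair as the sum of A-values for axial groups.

At 1,3 positions (parity same): cis → (e,e or a,a); trans → (a,e or e,a).
Best chair for cis: E = 0.00 kcal/mol; best chair for trans: E = 1.54 kcal/mol.
The cis isomer is lower by 1.54 kcal/mol.

cis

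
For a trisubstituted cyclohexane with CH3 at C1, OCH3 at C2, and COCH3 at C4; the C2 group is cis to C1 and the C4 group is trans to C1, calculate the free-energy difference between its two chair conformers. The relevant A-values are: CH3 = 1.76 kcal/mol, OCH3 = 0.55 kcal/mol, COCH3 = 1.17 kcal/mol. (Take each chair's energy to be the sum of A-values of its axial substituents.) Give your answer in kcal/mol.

Chair I (methyl axial, methoxy equatorial, acetyl axial): E = 2.93 kcal/mol.
Chair II (methyl equatorial, methoxy axial, acetyl equatorial): E = 0.55 kcal/mol.
ΔE = 2.93 − 0.55 = 2.38 kcal/mol; chair II is more stable.

2.38 kcal/mol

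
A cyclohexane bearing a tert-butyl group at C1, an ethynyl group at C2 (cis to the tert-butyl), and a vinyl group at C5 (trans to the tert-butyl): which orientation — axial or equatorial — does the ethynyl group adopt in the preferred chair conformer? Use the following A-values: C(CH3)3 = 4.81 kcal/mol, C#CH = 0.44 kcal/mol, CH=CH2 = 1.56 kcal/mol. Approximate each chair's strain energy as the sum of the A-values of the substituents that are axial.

axial

Chair I (tert-butyl axial, ethynyl equatorial, vinyl equatorial): E = 4.81 kcal/mol.
Chair II (tert-butyl equatorial, ethynyl axial, vinyl axial): E = 2.00 kcal/mol.
Chair II is the more stable (lower-energy) conformer, and in that chair the ethynyl group is axial.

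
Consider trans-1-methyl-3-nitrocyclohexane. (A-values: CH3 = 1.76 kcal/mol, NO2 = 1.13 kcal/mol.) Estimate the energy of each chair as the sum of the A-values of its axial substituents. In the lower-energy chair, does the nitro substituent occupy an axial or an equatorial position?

axial

C1 and C3 have the same parity, so for the trans isomer the two substituents are one axial and one equatorial in each chair.
Chair I (methyl axial, nitro equatorial): E = 1.76 kcal/mol.
Chair II (methyl equatorial, nitro axial): E = 1.13 kcal/mol.
Chair II is the more stable (lower-energy) conformer, and in that chair the nitro group is axial.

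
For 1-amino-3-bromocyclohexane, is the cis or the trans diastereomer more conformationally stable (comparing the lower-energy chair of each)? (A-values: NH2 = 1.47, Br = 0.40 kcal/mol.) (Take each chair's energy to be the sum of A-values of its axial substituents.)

At 1,3 positions (parity same): cis → (e,e or a,a); trans → (a,e or e,a).
Best chair for cis: E = 0.00 kcal/mol; best chair for trans: E = 0.40 kcal/mol.
The cis isomer is lower by 0.40 kcal/mol.

cis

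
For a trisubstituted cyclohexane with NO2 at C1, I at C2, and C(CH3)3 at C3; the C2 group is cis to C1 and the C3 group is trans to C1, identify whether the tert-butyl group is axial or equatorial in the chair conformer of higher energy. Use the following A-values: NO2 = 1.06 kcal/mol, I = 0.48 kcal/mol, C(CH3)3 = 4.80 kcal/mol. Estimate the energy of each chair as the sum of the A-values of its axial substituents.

axial

Chair I (nitro axial, iodo equatorial, tert-butyl equatorial): E = 1.06 kcal/mol.
Chair II (nitro equatorial, iodo axial, tert-butyl axial): E = 5.28 kcal/mol.
Chair II is the less stable (higher-energy) conformer, and in that chair the tert-butyl group is axial.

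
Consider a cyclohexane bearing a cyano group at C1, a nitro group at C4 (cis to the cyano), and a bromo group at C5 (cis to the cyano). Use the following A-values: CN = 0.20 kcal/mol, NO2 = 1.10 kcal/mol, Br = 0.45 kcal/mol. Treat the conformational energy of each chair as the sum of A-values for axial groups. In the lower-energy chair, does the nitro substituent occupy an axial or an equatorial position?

equatorial

Chair I (cyano axial, nitro equatorial, bromo axial): E = 0.65 kcal/mol.
Chair II (cyano equatorial, nitro axial, bromo equatorial): E = 1.10 kcal/mol.
Chair I is the more stable (lower-energy) conformer, and in that chair the nitro group is equatorial.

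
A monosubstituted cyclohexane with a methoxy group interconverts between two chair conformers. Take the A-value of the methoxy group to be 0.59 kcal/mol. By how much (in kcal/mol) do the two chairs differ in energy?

0.59 kcal/mol

A monosubstituted cyclohexane has one chair with the methoxy group axial (E = A = 0.59 kcal/mol) and one with it equatorial (E = 0).
ΔE = 0.59 − 0 = 0.59 kcal/mol.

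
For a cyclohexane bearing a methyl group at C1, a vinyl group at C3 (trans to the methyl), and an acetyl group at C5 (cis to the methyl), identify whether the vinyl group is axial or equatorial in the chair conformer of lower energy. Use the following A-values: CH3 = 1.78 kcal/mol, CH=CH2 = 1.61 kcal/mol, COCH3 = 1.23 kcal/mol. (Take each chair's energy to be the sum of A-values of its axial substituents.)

axial

Chair I (methyl axial, vinyl equatorial, acetyl axial): E = 3.01 kcal/mol.
Chair II (methyl equatorial, vinyl axial, acetyl equatorial): E = 1.61 kcal/mol.
Chair II is the more stable (lower-energy) conformer, and in that chair the vinyl group is axial.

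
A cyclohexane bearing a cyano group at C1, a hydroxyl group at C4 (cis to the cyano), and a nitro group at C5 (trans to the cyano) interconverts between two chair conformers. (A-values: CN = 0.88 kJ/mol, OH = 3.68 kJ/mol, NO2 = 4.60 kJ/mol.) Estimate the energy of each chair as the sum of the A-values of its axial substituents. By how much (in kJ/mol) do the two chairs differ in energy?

7.40 kJ/mol

Chair I (cyano axial, hydroxyl equatorial, nitro equatorial): E = 0.88 kJ/mol.
Chair II (cyano equatorial, hydroxyl axial, nitro axial): E = 8.28 kJ/mol.
ΔE = 8.28 − 0.88 = 7.40 kJ/mol; chair I is more stable.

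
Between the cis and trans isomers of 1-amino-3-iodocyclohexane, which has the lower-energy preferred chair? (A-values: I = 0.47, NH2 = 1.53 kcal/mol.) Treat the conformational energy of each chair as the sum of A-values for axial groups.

cis

At 1,3 positions (parity same): cis → (e,e or a,a); trans → (a,e or e,a).
Best chair for cis: E = 0.00 kcal/mol; best chair for trans: E = 0.47 kcal/mol.
The cis isomer is lower by 0.47 kcal/mol.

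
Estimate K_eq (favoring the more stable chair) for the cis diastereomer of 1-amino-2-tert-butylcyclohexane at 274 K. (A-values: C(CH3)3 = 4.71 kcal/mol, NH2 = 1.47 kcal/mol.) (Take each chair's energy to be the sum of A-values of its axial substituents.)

C1 and C2 have opposite parity, so for the cis isomer the two substituents are one axial and one equatorial in each chair.
Chair I (tert-butyl axial, amino equatorial): E = 4.71 kcal/mol; chair II (tert-butyl equatorial, amino axial): E = 1.47 kcal/mol.
ΔG = 3.24 kcal/mol between the two chairs.
K = exp(ΔG/RT) with R = 1.987×10⁻³ kcal mol⁻¹ K⁻¹ and T = 274 K gives K ≈ 384.

K ≈ 384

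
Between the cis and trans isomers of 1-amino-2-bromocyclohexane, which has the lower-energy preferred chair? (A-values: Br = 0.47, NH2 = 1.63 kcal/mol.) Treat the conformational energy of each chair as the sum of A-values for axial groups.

trans

At 1,2 positions (parity opposite): cis → (a,e or e,a); trans → (e,e or a,a).
Best chair for cis: E = 0.47 kcal/mol; best chair for trans: E = 0.00 kcal/mol.
The trans isomer is lower by 0.47 kcal/mol.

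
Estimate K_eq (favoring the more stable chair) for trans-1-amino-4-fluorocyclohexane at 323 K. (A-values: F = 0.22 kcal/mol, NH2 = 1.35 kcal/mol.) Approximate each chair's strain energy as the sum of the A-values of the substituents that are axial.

K ≈ 11.5

C1 and C4 have opposite parity, so for the trans isomer the two substituents are e,e in one chair and a,a in the other.
Chair I (fluoro axial, amino axial): E = 1.57 kcal/mol; chair II (fluoro equatorial, amino equatorial): E = 0.00 kcal/mol.
ΔG = 1.57 kcal/mol between the two chairs.
K = exp(ΔG/RT) with R = 1.987×10⁻³ kcal mol⁻¹ K⁻¹ and T = 323 K gives K ≈ 11.5.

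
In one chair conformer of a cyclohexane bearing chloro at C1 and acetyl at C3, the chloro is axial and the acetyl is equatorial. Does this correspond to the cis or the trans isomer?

C1 and C3 have the same parity, so their axial bonds point in the same direction.
With same-parity carbons, two substituents on the same face are both axial or both equatorial; opposite faces give one of each.
Here the groups are axial/equatorial → opposite face → trans.

trans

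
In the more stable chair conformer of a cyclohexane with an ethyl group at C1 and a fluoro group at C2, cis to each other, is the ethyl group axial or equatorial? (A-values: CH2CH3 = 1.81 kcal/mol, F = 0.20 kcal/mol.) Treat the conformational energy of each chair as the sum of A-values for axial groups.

equatorial

C1 and C2 have opposite parity, so for the cis isomer the two substituents are one axial and one equatorial in each chair.
Chair I (ethyl axial, fluoro equatorial): E = 1.81 kcal/mol.
Chair II (ethyl equatorial, fluoro axial): E = 0.20 kcal/mol.
Chair II is the more stable (lower-energy) conformer, and in that chair the ethyl group is equatorial.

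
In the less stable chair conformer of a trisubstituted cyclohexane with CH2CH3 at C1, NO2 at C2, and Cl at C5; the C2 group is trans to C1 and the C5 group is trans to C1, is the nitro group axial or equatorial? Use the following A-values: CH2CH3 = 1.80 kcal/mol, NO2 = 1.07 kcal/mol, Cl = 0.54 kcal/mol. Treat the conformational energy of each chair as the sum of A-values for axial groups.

Chair I (ethyl axial, nitro axial, chloro equatorial): E = 2.87 kcal/mol.
Chair II (ethyl equatorial, nitro equatorial, chloro axial): E = 0.54 kcal/mol.
Chair I is the less stable (higher-energy) conformer, and in that chair the nitro group is axial.

axial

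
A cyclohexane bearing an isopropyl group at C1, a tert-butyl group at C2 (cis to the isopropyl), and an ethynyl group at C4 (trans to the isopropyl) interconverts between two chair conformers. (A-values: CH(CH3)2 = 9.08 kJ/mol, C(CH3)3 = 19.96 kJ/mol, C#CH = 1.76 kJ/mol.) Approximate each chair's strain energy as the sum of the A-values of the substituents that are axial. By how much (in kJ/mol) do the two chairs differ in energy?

Chair I (isopropyl axial, tert-butyl equatorial, ethynyl axial): E = 10.84 kJ/mol.
Chair II (isopropyl equatorial, tert-butyl axial, ethynyl equatorial): E = 19.96 kJ/mol.
ΔE = 19.96 − 10.84 = 9.12 kJ/mol; chair I is more stable.

9.12 kJ/mol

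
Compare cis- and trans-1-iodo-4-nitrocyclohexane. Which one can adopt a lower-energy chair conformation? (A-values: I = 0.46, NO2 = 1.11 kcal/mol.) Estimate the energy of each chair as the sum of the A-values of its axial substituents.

trans

At 1,4 positions (parity opposite): cis → (a,e or e,a); trans → (e,e or a,a).
Best chair for cis: E = 0.46 kcal/mol; best chair for trans: E = 0.00 kcal/mol.
The trans isomer is lower by 0.46 kcal/mol.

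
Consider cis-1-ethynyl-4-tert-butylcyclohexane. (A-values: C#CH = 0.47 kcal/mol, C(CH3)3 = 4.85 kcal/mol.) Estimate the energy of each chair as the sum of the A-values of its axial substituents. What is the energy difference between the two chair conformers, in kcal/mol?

C1 and C4 have opposite parity, so for the cis isomer the two substituents are one axial and one equatorial in each chair.
Chair I (ethynyl axial, tert-butyl equatorial): E = 0.47 kcal/mol.
Chair II (ethynyl equatorial, tert-butyl axial): E = 4.85 kcal/mol.
ΔE = 4.85 − 0.47 = 4.38 kcal/mol; chair I is more stable.

4.38 kcal/mol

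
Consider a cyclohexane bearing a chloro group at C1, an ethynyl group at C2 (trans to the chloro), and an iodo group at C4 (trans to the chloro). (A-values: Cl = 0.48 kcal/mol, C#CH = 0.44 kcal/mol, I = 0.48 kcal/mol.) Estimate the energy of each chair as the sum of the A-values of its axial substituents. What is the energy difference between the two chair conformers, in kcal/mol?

Chair I (chloro axial, ethynyl axial, iodo axial): E = 1.40 kcal/mol.
Chair II (chloro equatorial, ethynyl equatorial, iodo equatorial): E = 0.00 kcal/mol.
ΔE = 1.40 − 0.00 = 1.40 kcal/mol; chair II is more stable.

1.40 kcal/mol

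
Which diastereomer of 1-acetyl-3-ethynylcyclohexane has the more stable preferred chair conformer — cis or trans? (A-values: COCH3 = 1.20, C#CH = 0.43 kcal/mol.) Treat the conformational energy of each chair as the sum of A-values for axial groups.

At 1,3 positions (parity same): cis → (e,e or a,a); trans → (a,e or e,a).
Best chair for cis: E = 0.00 kcal/mol; best chair for trans: E = 0.43 kcal/mol.
The cis isomer is lower by 0.43 kcal/mol.

cis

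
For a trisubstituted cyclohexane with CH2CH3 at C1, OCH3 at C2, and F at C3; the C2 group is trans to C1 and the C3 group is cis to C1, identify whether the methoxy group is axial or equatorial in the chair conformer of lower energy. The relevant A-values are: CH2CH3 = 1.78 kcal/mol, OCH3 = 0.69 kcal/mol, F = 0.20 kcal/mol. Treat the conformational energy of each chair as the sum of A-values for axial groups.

Chair I (ethyl axial, methoxy axial, fluoro axial): E = 2.67 kcal/mol.
Chair II (ethyl equatorial, methoxy equatorial, fluoro equatorial): E = 0.00 kcal/mol.
Chair II is the more stable (lower-energy) conformer, and in that chair the methoxy group is equatorial.

equatorial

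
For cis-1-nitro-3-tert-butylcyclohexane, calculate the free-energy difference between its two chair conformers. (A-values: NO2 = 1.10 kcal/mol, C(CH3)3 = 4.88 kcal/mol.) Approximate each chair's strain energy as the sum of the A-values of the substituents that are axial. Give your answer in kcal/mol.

C1 and C3 have the same parity, so for the cis isomer the two substituents are e,e in one chair and a,a in the other.
Chair I (nitro axial, tert-butyl axial): E = 5.98 kcal/mol.
Chair II (nitro equatorial, tert-butyl equatorial): E = 0.00 kcal/mol.
ΔE = 5.98 − 0.00 = 5.98 kcal/mol; chair II is more stable.

5.98 kcal/mol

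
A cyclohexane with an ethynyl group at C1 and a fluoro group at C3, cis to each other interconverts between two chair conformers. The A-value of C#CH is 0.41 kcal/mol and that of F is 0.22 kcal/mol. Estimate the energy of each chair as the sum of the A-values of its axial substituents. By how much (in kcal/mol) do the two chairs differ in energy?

C1 and C3 have the same parity, so for the cis isomer the two substituents are e,e in one chair and a,a in the other.
Chair I (ethynyl axial, fluoro axial): E = 0.63 kcal/mol.
Chair II (ethynyl equatorial, fluoro equatorial): E = 0.00 kcal/mol.
ΔE = 0.63 − 0.00 = 0.63 kcal/mol; chair II is more stable.

0.63 kcal/mol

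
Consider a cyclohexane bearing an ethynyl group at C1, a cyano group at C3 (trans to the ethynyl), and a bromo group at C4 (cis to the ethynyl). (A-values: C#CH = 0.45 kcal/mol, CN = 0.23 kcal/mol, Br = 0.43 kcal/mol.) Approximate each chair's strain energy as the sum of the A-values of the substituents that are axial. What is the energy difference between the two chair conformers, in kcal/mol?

Chair I (ethynyl axial, cyano equatorial, bromo equatorial): E = 0.45 kcal/mol.
Chair II (ethynyl equatorial, cyano axial, bromo axial): E = 0.66 kcal/mol.
ΔE = 0.66 − 0.45 = 0.21 kcal/mol; chair I is more stable.

0.21 kcal/mol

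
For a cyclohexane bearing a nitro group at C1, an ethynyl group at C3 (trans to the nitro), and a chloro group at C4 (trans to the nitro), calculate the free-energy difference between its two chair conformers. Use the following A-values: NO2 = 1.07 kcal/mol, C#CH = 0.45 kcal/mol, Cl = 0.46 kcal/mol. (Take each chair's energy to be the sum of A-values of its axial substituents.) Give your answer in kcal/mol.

1.08 kcal/mol

Chair I (nitro axial, ethynyl equatorial, chloro axial): E = 1.53 kcal/mol.
Chair II (nitro equatorial, ethynyl axial, chloro equatorial): E = 0.45 kcal/mol.
ΔE = 1.53 − 0.45 = 1.08 kcal/mol; chair II is more stable.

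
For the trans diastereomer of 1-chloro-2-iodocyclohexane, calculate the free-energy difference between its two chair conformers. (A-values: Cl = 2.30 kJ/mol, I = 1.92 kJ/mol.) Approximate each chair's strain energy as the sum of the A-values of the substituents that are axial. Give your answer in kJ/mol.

C1 and C2 have opposite parity, so for the trans isomer the two substituents are e,e in one chair and a,a in the other.
Chair I (chloro axial, iodo axial): E = 4.22 kJ/mol.
Chair II (chloro equatorial, iodo equatorial): E = 0.00 kJ/mol.
ΔE = 4.22 − 0.00 = 4.22 kJ/mol; chair II is more stable.

4.22 kJ/mol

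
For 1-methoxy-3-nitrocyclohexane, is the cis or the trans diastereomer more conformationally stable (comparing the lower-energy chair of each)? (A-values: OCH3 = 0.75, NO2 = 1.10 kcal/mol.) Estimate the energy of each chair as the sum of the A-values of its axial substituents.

At 1,3 positions (parity same): cis → (e,e or a,a); trans → (a,e or e,a).
Best chair for cis: E = 0.00 kcal/mol; best chair for trans: E = 0.75 kcal/mol.
The cis isomer is lower by 0.75 kcal/mol.

cis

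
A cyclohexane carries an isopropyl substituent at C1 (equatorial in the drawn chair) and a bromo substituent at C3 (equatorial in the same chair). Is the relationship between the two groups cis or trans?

C1 and C3 have the same parity, so their axial bonds point in the same direction.
With same-parity carbons, two substituents on the same face are both axial or both equatorial; opposite faces give one of each.
Here the groups are equatorial/equatorial → same face → cis.

cis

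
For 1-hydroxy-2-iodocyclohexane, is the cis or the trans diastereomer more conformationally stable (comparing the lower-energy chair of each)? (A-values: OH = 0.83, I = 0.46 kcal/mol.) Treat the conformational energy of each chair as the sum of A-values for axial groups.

At 1,2 positions (parity opposite): cis → (a,e or e,a); trans → (e,e or a,a).
Best chair for cis: E = 0.46 kcal/mol; best chair for trans: E = 0.00 kcal/mol.
The trans isomer is lower by 0.46 kcal/mol.

trans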